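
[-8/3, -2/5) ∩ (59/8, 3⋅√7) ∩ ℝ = ∅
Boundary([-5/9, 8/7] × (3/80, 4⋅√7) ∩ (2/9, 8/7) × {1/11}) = [2/9, 8/7] × {1/11}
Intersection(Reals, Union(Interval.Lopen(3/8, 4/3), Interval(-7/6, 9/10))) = Interval(-7/6, 4/3)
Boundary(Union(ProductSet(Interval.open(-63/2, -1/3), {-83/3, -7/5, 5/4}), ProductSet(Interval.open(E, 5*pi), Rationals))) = Union(ProductSet(Interval(-63/2, -1/3), {-83/3, -7/5, 5/4}), ProductSet(Interval(E, 5*pi), Reals))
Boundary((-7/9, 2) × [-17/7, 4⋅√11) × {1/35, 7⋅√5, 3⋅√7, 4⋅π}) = (({-7/9, 2} × [-17/7, 4⋅√11]) ∪ ([-7/9, 2] × {-17/7, 4⋅√11}) ∪ ((-7/9, 2) × [-17/7, 4⋅√11))) × {1/35, 7⋅√5, 3⋅√7, 4⋅π}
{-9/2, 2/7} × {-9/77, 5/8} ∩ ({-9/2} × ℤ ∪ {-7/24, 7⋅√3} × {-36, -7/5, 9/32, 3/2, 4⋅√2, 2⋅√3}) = ∅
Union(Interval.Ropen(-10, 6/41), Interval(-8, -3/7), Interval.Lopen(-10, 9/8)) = Interval(-10, 9/8)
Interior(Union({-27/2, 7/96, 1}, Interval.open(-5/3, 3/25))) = Interval.open(-5/3, 3/25)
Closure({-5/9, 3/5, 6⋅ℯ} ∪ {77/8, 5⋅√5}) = {-5/9, 3/5, 77/8, 5⋅√5, 6⋅ℯ}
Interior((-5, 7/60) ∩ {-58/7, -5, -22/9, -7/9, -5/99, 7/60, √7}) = ∅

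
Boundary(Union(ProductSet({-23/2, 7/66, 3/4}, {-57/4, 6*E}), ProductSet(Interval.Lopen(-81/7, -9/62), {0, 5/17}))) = Union(ProductSet({-23/2, 7/66, 3/4}, {-57/4, 6*E}), ProductSet(Interval(-81/7, -9/62), {0, 5/17}))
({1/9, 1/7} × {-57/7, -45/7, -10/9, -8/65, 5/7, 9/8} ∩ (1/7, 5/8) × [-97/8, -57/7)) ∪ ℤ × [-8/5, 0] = ℤ × [-8/5, 0]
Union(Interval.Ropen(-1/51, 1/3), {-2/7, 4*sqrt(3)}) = Union({-2/7, 4*sqrt(3)}, Interval.Ropen(-1/51, 1/3))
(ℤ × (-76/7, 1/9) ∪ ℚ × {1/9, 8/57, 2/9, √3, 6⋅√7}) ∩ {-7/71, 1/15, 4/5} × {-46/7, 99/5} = ∅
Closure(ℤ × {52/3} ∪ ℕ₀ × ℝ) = (ℕ₀ × ℝ) ∪ (ℤ × {52/3})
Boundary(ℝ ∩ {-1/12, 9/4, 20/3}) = {-1/12, 9/4, 20/3}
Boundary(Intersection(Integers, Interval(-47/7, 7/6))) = Range(-6, 2, 1)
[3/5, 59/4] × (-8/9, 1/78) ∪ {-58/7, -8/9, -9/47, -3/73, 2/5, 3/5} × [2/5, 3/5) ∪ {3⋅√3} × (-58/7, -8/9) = ([3/5, 59/4] × (-8/9, 1/78)) ∪ ({3⋅√3} × (-58/7, -8/9)) ∪ ({-58/7, -8/9, -9/47, -3/73, 2/5, 3/5} × [2/5, 3/5))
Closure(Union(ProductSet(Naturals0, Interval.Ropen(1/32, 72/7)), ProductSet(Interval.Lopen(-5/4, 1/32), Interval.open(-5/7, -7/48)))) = Union(ProductSet({-5/4, 1/32}, Interval(-5/7, -7/48)), ProductSet(Interval(-5/4, 1/32), {-5/7, -7/48}), ProductSet(Interval.Lopen(-5/4, 1/32), Interval.open(-5/7, -7/48)), ProductSet(Naturals0, Interval.Ropen(1/32, 72/7)), ProductSet(Union(Complement(Naturals0, Interval.open(-5/4, 1/32)), Naturals0), Interval(1/32, 72/7)))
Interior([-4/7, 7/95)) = (-4/7, 7/95)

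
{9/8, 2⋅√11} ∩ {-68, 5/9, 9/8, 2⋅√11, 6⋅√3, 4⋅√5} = {9/8, 2⋅√11}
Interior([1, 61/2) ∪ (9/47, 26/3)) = (9/47, 61/2)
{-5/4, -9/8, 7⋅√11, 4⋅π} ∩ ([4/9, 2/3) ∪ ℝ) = {-5/4, -9/8, 7⋅√11, 4⋅π}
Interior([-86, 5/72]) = (-86, 5/72)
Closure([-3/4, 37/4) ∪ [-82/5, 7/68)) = [-82/5, 37/4]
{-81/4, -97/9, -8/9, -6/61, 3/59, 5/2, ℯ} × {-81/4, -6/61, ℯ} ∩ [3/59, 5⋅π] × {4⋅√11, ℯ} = {3/59, 5/2, ℯ} × {ℯ}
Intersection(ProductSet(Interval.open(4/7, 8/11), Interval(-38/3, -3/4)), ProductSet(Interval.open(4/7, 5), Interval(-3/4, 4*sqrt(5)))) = ProductSet(Interval.open(4/7, 8/11), {-3/4})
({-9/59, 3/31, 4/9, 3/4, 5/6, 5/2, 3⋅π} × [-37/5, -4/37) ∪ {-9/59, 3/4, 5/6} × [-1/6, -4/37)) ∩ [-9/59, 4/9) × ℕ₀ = ∅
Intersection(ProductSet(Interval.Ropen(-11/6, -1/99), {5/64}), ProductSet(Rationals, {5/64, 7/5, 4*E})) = ProductSet(Intersection(Interval.Ropen(-11/6, -1/99), Rationals), {5/64})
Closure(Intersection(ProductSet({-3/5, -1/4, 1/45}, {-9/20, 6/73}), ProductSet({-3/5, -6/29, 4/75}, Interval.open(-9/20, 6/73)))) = EmptySet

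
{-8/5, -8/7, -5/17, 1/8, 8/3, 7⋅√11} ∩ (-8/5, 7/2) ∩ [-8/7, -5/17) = {-8/7}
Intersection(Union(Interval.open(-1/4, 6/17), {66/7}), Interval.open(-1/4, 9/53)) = Interval.open(-1/4, 9/53)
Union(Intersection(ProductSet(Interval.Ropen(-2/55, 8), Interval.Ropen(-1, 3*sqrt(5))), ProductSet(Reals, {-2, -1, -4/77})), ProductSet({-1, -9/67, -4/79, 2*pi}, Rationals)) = Union(ProductSet({-1, -9/67, -4/79, 2*pi}, Rationals), ProductSet(Interval.Ropen(-2/55, 8), {-1, -4/77}))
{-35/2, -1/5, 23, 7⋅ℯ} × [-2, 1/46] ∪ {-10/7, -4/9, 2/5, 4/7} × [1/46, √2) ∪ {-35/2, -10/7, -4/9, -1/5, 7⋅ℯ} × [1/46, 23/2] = ({-35/2, -1/5, 23, 7⋅ℯ} × [-2, 1/46]) ∪ ({-10/7, -4/9, 2/5, 4/7} × [1/46, √2)) ∪ ({-35/2, -10/7, -4/9, -1/5, 7⋅ℯ} × [1/46, 23/2])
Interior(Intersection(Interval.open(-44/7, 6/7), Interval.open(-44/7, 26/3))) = Interval.open(-44/7, 6/7)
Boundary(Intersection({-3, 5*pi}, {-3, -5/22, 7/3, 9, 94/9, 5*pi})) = {-3, 5*pi}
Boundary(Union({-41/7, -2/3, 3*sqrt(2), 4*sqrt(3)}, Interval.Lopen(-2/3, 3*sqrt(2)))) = {-41/7, -2/3, 3*sqrt(2), 4*sqrt(3)}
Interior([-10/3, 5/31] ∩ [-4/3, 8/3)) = (-4/3, 5/31)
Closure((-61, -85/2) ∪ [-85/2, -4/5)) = [-61, -4/5]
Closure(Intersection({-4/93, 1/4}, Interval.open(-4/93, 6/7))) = {1/4}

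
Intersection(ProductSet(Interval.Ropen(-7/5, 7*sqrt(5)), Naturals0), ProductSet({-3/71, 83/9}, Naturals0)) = ProductSet({-3/71, 83/9}, Naturals0)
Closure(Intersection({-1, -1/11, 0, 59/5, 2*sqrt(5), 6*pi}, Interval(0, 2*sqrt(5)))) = {0, 2*sqrt(5)}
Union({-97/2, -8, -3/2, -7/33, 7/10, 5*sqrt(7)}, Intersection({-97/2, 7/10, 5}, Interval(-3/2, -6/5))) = {-97/2, -8, -3/2, -7/33, 7/10, 5*sqrt(7)}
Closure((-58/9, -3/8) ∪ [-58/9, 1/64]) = [-58/9, 1/64]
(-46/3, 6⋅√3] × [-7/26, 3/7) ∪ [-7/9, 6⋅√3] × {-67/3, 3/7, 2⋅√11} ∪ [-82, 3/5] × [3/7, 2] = ([-82, 3/5] × [3/7, 2]) ∪ ((-46/3, 6⋅√3] × [-7/26, 3/7)) ∪ ([-7/9, 6⋅√3] × {-67/3, 3/7, 2⋅√11})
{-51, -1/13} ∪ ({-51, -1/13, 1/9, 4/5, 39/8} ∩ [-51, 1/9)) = {-51, -1/13}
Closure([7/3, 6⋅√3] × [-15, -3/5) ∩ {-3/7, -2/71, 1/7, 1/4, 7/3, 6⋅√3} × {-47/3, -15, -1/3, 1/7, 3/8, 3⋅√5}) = {7/3, 6⋅√3} × {-15}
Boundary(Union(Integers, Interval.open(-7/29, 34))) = Union(Complement(Integers, Interval.open(-7/29, 34)), {-7/29})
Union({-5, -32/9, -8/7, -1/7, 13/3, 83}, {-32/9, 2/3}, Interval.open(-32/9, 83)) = Union({-5}, Interval(-32/9, 83))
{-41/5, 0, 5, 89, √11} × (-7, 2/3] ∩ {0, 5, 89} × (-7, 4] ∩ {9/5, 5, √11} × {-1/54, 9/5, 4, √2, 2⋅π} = {5} × {-1/54}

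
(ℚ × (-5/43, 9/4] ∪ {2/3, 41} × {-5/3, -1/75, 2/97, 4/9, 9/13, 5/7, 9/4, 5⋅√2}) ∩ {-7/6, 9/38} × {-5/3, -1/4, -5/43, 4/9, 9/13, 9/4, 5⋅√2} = {-7/6, 9/38} × {4/9, 9/13, 9/4}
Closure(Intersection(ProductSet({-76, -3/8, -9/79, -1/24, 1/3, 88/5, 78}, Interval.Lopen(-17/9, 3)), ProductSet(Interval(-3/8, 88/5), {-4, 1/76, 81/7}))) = ProductSet({-3/8, -9/79, -1/24, 1/3, 88/5}, {1/76})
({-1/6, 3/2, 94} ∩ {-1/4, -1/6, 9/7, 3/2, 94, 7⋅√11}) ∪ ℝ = ℝ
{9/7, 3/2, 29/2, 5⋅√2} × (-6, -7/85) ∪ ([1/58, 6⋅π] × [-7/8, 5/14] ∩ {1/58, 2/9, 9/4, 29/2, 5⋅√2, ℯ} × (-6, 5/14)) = ({9/7, 3/2, 29/2, 5⋅√2} × (-6, -7/85)) ∪ ({1/58, 2/9, 9/4, 29/2, 5⋅√2, ℯ} × [-7/8, 5/14))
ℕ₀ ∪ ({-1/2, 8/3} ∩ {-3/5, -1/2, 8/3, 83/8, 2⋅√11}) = {-1/2, 8/3} ∪ ℕ₀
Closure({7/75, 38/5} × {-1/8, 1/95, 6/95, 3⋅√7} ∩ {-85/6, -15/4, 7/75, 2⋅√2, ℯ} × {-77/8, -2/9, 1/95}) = {7/75} × {1/95}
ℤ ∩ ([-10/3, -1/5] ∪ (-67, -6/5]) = {-66, -65, …, -1}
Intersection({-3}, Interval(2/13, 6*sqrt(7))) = EmptySet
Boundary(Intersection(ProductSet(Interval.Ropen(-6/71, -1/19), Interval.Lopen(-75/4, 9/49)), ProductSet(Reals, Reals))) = Union(ProductSet({-6/71, -1/19}, Interval(-75/4, 9/49)), ProductSet(Interval(-6/71, -1/19), {-75/4, 9/49}))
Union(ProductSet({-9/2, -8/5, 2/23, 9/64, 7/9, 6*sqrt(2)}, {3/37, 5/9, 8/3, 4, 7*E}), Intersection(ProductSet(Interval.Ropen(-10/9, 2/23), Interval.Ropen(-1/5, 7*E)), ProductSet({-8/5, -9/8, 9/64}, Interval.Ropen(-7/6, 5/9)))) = ProductSet({-9/2, -8/5, 2/23, 9/64, 7/9, 6*sqrt(2)}, {3/37, 5/9, 8/3, 4, 7*E})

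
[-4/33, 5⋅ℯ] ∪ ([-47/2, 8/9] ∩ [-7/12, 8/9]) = [-7/12, 5⋅ℯ]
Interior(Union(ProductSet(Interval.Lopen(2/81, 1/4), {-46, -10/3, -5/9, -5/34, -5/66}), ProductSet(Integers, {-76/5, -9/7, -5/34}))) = EmptySet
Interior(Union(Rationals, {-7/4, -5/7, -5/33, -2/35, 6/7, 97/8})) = EmptySet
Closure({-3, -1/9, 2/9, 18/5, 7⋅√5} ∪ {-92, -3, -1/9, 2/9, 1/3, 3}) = {-92, -3, -1/9, 2/9, 1/3, 3, 18/5, 7⋅√5}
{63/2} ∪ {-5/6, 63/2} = {-5/6, 63/2}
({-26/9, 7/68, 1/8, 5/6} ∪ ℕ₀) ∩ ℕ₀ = ℕ₀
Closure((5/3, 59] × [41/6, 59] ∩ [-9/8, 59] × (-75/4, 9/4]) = ∅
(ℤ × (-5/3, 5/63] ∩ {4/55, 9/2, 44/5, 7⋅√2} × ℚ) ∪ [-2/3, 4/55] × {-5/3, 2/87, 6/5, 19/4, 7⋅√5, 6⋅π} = [-2/3, 4/55] × {-5/3, 2/87, 6/5, 19/4, 7⋅√5, 6⋅π}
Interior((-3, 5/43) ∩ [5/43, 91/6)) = ∅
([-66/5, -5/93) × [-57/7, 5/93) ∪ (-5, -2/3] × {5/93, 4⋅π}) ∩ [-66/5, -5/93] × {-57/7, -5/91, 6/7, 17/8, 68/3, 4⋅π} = ([-66/5, -5/93) × {-57/7, -5/91}) ∪ ((-5, -2/3] × {4⋅π})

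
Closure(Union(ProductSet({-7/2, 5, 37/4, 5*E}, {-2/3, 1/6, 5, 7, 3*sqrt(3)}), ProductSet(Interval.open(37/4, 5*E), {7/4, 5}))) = Union(ProductSet({-7/2, 5, 37/4, 5*E}, {-2/3, 1/6, 5, 7, 3*sqrt(3)}), ProductSet(Interval(37/4, 5*E), {7/4, 5}))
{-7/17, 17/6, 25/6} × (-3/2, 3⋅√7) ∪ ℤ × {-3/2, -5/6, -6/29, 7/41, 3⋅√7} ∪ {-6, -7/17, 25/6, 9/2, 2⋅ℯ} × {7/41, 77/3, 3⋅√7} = (ℤ × {-3/2, -5/6, -6/29, 7/41, 3⋅√7}) ∪ ({-7/17, 17/6, 25/6} × (-3/2, 3⋅√7)) ∪ ({-6, -7/17, 25/6, 9/2, 2⋅ℯ} × {7/41, 77/3, 3⋅√7})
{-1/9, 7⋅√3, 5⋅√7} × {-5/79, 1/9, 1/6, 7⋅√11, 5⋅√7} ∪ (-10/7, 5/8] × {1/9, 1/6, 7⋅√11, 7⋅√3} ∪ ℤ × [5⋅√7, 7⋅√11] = (ℤ × [5⋅√7, 7⋅√11]) ∪ ((-10/7, 5/8] × {1/9, 1/6, 7⋅√11, 7⋅√3}) ∪ ({-1/9, 7⋅√3, 5⋅√7} × {-5/79, 1/9, 1/6, 7⋅√11, 5⋅√7})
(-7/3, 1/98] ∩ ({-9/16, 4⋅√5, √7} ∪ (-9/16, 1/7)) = [-9/16, 1/98]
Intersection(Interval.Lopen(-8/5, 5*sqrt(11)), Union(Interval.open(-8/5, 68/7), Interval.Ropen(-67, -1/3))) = Interval.open(-8/5, 68/7)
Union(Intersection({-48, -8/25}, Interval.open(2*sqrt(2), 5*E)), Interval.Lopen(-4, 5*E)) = Interval.Lopen(-4, 5*E)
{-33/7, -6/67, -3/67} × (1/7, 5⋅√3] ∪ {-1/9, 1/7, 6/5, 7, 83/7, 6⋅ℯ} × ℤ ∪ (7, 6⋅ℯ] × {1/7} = ((7, 6⋅ℯ] × {1/7}) ∪ ({-1/9, 1/7, 6/5, 7, 83/7, 6⋅ℯ} × ℤ) ∪ ({-33/7, -6/67, -3/67} × (1/7, 5⋅√3])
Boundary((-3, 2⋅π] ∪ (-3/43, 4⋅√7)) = {-3, 4⋅√7}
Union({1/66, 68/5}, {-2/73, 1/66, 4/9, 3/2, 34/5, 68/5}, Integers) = Union({-2/73, 1/66, 4/9, 3/2, 34/5, 68/5}, Integers)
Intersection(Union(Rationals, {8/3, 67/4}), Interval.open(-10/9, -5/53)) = Intersection(Interval.open(-10/9, -5/53), Rationals)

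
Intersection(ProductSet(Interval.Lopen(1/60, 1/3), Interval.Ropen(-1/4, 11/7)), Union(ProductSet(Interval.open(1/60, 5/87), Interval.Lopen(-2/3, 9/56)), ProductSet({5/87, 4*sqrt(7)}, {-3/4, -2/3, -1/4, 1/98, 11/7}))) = Union(ProductSet({5/87}, {-1/4, 1/98}), ProductSet(Interval.open(1/60, 5/87), Interval(-1/4, 9/56)))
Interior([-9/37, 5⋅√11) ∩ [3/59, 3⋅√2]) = (3/59, 3⋅√2)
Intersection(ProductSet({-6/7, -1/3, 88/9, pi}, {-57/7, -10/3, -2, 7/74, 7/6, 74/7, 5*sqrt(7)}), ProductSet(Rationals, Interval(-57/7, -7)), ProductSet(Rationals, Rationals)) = ProductSet({-6/7, -1/3, 88/9}, {-57/7})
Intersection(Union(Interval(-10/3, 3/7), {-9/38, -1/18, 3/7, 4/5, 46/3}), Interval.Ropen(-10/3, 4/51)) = Interval.Ropen(-10/3, 4/51)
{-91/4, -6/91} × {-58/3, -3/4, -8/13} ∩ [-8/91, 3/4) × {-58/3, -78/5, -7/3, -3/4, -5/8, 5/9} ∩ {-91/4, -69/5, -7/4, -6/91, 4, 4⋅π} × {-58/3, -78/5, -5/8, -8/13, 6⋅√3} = {-6/91} × {-58/3}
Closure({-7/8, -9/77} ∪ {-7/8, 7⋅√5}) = {-7/8, -9/77, 7⋅√5}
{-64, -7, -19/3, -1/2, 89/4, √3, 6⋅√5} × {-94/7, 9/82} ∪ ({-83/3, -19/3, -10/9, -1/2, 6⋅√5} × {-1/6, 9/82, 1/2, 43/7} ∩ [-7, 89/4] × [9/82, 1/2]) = ({-19/3, -10/9, -1/2, 6⋅√5} × {9/82, 1/2}) ∪ ({-64, -7, -19/3, -1/2, 89/4, √3, 6⋅√5} × {-94/7, 9/82})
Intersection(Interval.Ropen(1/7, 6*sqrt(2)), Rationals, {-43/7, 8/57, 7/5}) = {7/5}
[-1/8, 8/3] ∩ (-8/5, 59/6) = [-1/8, 8/3]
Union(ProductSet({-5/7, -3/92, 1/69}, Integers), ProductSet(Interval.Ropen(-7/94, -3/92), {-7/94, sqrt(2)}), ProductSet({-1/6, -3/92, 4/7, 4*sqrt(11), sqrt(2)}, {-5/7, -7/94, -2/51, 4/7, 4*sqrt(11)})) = Union(ProductSet({-5/7, -3/92, 1/69}, Integers), ProductSet({-1/6, -3/92, 4/7, 4*sqrt(11), sqrt(2)}, {-5/7, -7/94, -2/51, 4/7, 4*sqrt(11)}), ProductSet(Interval.Ropen(-7/94, -3/92), {-7/94, sqrt(2)}))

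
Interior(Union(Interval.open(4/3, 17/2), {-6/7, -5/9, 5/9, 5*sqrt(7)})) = Interval.open(4/3, 17/2)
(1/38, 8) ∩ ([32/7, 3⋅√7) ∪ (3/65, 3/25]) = (3/65, 3/25] ∪ [32/7, 3⋅√7)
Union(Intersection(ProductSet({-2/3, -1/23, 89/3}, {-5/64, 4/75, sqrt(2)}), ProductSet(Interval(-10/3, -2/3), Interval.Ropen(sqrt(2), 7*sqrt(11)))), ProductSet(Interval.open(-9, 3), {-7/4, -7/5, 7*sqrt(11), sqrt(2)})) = ProductSet(Interval.open(-9, 3), {-7/4, -7/5, 7*sqrt(11), sqrt(2)})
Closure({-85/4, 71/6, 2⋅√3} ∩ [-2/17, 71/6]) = {71/6, 2⋅√3}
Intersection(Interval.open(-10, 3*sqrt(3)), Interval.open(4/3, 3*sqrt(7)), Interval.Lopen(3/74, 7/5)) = Interval.Lopen(4/3, 7/5)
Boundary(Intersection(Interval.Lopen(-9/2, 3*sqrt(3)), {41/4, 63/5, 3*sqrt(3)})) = {3*sqrt(3)}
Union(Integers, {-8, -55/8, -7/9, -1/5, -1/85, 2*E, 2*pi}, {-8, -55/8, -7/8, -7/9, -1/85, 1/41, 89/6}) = Union({-55/8, -7/8, -7/9, -1/5, -1/85, 1/41, 89/6, 2*E, 2*pi}, Integers)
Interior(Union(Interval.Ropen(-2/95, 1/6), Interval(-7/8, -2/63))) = Union(Interval.open(-7/8, -2/63), Interval.open(-2/95, 1/6))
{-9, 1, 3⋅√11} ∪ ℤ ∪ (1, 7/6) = ℤ ∪ [1, 7/6) ∪ {3⋅√11}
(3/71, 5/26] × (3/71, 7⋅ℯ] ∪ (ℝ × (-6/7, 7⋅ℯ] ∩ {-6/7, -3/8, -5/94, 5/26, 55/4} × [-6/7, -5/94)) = ({-6/7, -3/8, -5/94, 5/26, 55/4} × (-6/7, -5/94)) ∪ ((3/71, 5/26] × (3/71, 7⋅ℯ])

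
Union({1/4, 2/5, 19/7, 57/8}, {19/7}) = {1/4, 2/5, 19/7, 57/8}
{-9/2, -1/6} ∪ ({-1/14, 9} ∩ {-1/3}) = {-9/2, -1/6}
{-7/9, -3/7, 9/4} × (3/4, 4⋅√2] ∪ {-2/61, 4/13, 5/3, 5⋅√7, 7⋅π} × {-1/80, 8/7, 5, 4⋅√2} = ({-7/9, -3/7, 9/4} × (3/4, 4⋅√2]) ∪ ({-2/61, 4/13, 5/3, 5⋅√7, 7⋅π} × {-1/80, 8/7, 5, 4⋅√2})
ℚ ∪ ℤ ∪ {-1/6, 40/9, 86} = ℚ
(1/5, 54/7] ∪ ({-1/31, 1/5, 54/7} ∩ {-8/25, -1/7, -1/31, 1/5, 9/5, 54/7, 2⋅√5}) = {-1/31} ∪ [1/5, 54/7]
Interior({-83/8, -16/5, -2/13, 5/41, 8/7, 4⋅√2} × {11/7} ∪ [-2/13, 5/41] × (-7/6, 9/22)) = (-2/13, 5/41) × (-7/6, 9/22)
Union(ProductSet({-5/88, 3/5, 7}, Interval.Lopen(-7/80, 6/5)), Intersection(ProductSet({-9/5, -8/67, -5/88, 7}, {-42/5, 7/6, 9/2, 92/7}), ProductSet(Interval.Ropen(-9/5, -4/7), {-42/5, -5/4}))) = Union(ProductSet({-9/5}, {-42/5}), ProductSet({-5/88, 3/5, 7}, Interval.Lopen(-7/80, 6/5)))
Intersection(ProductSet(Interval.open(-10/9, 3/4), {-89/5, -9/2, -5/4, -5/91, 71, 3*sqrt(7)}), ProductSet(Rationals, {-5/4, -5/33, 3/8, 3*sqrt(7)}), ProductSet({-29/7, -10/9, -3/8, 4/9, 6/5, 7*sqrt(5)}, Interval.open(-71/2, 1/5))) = ProductSet({-3/8, 4/9}, {-5/4})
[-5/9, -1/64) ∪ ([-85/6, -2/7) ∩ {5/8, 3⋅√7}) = [-5/9, -1/64)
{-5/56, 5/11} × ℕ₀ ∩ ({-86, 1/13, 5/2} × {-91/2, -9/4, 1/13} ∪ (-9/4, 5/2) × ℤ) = {-5/56, 5/11} × ℕ₀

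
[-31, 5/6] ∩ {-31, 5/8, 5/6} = {-31, 5/8, 5/6}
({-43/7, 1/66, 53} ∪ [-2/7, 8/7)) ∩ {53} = {53}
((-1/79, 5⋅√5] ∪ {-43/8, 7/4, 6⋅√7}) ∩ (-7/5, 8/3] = (-1/79, 8/3]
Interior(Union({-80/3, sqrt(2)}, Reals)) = Reals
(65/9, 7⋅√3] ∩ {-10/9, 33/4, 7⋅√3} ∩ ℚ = {33/4}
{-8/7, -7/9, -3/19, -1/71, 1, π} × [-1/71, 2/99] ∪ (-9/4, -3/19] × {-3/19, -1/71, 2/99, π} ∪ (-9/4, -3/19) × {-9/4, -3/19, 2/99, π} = ((-9/4, -3/19] × {-3/19, -1/71, 2/99, π}) ∪ ((-9/4, -3/19) × {-9/4, -3/19, 2/99, π}) ∪ ({-8/7, -7/9, -3/19, -1/71, 1, π} × [-1/71, 2/99])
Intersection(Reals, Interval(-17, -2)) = Interval(-17, -2)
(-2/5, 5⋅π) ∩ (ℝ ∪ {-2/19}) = (-2/5, 5⋅π)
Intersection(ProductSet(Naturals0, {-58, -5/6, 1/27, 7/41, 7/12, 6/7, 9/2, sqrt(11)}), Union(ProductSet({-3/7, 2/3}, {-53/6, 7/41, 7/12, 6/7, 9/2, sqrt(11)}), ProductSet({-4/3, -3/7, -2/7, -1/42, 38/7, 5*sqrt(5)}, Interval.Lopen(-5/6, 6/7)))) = EmptySet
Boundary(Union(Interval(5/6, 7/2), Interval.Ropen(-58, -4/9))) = {-58, -4/9, 5/6, 7/2}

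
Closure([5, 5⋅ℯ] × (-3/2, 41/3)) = [5, 5⋅ℯ] × [-3/2, 41/3]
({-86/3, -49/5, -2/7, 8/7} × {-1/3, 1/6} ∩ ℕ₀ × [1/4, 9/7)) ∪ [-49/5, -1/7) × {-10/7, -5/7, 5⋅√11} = [-49/5, -1/7) × {-10/7, -5/7, 5⋅√11}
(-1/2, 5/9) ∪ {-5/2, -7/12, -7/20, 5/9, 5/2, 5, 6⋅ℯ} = {-5/2, -7/12, 5/2, 5, 6⋅ℯ} ∪ (-1/2, 5/9]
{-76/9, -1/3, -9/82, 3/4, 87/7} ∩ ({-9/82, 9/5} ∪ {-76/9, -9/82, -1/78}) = {-76/9, -9/82}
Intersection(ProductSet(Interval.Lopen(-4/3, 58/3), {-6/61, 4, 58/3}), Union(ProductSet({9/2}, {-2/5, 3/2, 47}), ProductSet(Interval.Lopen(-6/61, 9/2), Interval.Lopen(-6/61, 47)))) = ProductSet(Interval.Lopen(-6/61, 9/2), {4, 58/3})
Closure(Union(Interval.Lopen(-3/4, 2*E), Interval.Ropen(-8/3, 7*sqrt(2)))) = Interval(-8/3, 7*sqrt(2))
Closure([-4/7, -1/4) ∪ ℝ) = (-∞, ∞)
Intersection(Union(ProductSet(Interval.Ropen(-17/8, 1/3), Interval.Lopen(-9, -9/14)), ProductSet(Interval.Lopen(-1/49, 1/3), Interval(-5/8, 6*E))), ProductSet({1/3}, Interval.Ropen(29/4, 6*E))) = ProductSet({1/3}, Interval.Ropen(29/4, 6*E))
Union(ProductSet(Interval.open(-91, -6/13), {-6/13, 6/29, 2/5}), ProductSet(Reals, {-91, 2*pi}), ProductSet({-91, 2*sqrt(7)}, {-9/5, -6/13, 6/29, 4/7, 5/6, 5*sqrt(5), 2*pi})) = Union(ProductSet({-91, 2*sqrt(7)}, {-9/5, -6/13, 6/29, 4/7, 5/6, 5*sqrt(5), 2*pi}), ProductSet(Interval.open(-91, -6/13), {-6/13, 6/29, 2/5}), ProductSet(Reals, {-91, 2*pi}))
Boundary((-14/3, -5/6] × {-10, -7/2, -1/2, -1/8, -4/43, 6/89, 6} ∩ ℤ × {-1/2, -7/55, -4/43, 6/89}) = {-4, -3, -2, -1} × {-1/2, -4/43, 6/89}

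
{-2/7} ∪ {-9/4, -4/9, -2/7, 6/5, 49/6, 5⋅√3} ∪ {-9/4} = {-9/4, -4/9, -2/7, 6/5, 49/6, 5⋅√3}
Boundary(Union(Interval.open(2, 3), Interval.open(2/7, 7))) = {2/7, 7}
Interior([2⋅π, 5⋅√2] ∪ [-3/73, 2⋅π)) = (-3/73, 5⋅√2)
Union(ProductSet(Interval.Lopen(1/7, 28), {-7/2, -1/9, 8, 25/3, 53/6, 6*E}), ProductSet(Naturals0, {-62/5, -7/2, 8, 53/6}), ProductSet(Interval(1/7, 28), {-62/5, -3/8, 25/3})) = Union(ProductSet(Interval(1/7, 28), {-62/5, -3/8, 25/3}), ProductSet(Interval.Lopen(1/7, 28), {-7/2, -1/9, 8, 25/3, 53/6, 6*E}), ProductSet(Naturals0, {-62/5, -7/2, 8, 53/6}))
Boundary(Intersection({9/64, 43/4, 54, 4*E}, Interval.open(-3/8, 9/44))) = {9/64}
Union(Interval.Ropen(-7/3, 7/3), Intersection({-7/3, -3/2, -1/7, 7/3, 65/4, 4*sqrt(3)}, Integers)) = Interval.Ropen(-7/3, 7/3)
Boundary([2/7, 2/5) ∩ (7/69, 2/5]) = {2/7, 2/5}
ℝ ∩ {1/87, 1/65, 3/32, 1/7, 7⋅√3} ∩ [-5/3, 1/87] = {1/87}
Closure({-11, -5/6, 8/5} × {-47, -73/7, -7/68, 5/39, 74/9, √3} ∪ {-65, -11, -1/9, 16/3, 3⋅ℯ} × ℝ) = ({-65, -11, -1/9, 16/3, 3⋅ℯ} × ℝ) ∪ ({-11, -5/6, 8/5} × {-47, -73/7, -7/68, 5/39, 74/9, √3})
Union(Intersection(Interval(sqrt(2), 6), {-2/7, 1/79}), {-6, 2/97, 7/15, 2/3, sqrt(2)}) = {-6, 2/97, 7/15, 2/3, sqrt(2)}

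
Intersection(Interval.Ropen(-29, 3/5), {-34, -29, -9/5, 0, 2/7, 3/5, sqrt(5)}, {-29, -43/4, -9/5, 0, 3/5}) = {-29, -9/5, 0}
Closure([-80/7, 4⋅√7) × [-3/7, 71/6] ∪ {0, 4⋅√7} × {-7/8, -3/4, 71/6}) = ({0, 4⋅√7} × {-7/8, -3/4, 71/6}) ∪ ([-80/7, 4⋅√7] × [-3/7, 71/6])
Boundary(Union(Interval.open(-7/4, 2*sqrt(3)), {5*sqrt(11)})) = {-7/4, 5*sqrt(11), 2*sqrt(3)}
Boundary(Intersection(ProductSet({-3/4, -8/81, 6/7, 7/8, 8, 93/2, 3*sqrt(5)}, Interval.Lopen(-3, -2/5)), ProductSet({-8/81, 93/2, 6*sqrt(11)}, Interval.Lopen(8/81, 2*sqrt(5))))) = EmptySet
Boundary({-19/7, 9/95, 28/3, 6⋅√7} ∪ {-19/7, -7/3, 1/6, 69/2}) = {-19/7, -7/3, 9/95, 1/6, 28/3, 69/2, 6⋅√7}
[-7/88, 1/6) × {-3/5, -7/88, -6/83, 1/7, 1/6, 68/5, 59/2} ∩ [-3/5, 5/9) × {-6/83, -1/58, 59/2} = [-7/88, 1/6) × {-6/83, 59/2}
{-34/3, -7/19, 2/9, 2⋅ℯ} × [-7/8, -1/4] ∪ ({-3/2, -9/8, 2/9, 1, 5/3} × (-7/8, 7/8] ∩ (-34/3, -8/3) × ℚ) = {-34/3, -7/19, 2/9, 2⋅ℯ} × [-7/8, -1/4]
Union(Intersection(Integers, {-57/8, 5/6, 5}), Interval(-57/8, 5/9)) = Union({5}, Interval(-57/8, 5/9))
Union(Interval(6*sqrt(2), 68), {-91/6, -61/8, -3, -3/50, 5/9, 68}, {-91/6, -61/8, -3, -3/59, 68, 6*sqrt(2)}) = Union({-91/6, -61/8, -3, -3/50, -3/59, 5/9}, Interval(6*sqrt(2), 68))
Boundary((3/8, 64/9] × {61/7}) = [3/8, 64/9] × {61/7}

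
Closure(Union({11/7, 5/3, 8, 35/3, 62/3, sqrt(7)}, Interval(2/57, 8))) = Union({35/3, 62/3}, Interval(2/57, 8))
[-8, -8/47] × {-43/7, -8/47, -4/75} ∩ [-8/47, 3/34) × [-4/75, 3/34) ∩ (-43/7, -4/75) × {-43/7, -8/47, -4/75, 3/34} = {-8/47} × {-4/75}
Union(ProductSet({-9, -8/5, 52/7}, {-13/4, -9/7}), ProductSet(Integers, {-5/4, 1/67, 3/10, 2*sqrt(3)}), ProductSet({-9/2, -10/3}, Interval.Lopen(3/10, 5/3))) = Union(ProductSet({-9/2, -10/3}, Interval.Lopen(3/10, 5/3)), ProductSet({-9, -8/5, 52/7}, {-13/4, -9/7}), ProductSet(Integers, {-5/4, 1/67, 3/10, 2*sqrt(3)}))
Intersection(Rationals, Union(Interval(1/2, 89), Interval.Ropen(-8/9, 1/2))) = Intersection(Interval(-8/9, 89), Rationals)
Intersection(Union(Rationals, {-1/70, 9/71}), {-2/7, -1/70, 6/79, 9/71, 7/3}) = {-2/7, -1/70, 6/79, 9/71, 7/3}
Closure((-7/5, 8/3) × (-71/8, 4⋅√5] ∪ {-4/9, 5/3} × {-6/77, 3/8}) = ({-7/5, 8/3} × [-71/8, 4⋅√5]) ∪ ([-7/5, 8/3] × {-71/8, 4⋅√5}) ∪ ((-7/5, 8/3) × (-71/8, 4⋅√5])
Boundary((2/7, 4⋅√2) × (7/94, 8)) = ({2/7, 4⋅√2} × [7/94, 8]) ∪ ([2/7, 4⋅√2] × {7/94, 8})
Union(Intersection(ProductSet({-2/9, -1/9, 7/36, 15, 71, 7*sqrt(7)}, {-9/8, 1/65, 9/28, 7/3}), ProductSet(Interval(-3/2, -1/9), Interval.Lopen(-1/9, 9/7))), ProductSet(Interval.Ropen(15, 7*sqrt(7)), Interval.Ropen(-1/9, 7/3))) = Union(ProductSet({-2/9, -1/9}, {1/65, 9/28}), ProductSet(Interval.Ropen(15, 7*sqrt(7)), Interval.Ropen(-1/9, 7/3)))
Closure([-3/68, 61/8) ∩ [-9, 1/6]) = [-3/68, 1/6]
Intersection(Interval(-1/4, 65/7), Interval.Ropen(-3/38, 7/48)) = Interval.Ropen(-3/38, 7/48)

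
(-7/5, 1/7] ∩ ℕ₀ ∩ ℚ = {0}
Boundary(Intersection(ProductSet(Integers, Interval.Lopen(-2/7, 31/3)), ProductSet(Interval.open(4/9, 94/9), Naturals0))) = ProductSet(Range(1, 11, 1), Range(0, 11, 1))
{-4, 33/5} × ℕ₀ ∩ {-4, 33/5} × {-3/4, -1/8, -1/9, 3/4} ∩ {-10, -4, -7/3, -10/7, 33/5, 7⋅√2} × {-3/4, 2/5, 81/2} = ∅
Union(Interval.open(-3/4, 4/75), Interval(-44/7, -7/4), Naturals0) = Union(Interval(-44/7, -7/4), Interval.open(-3/4, 4/75), Naturals0)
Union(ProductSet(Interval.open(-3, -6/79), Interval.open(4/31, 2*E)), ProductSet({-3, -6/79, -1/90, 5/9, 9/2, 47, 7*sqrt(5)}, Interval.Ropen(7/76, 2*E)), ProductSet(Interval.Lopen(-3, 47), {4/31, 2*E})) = Union(ProductSet({-3, -6/79, -1/90, 5/9, 9/2, 47, 7*sqrt(5)}, Interval.Ropen(7/76, 2*E)), ProductSet(Interval.open(-3, -6/79), Interval.open(4/31, 2*E)), ProductSet(Interval.Lopen(-3, 47), {4/31, 2*E}))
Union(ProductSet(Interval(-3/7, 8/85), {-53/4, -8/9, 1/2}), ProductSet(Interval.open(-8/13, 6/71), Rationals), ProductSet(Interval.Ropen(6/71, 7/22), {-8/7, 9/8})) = Union(ProductSet(Interval.open(-8/13, 6/71), Rationals), ProductSet(Interval(-3/7, 8/85), {-53/4, -8/9, 1/2}), ProductSet(Interval.Ropen(6/71, 7/22), {-8/7, 9/8}))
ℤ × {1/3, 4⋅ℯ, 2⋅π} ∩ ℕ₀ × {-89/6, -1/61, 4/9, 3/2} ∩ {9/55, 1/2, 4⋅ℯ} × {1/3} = ∅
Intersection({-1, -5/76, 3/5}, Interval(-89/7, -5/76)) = {-1, -5/76}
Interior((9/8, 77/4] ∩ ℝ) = (9/8, 77/4)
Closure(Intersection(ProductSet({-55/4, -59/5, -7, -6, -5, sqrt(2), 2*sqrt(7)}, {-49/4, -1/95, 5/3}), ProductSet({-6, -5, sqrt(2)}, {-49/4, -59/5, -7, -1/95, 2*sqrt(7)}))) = ProductSet({-6, -5, sqrt(2)}, {-49/4, -1/95})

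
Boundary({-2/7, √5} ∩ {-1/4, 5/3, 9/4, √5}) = {√5}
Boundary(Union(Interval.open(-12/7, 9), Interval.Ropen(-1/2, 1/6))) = {-12/7, 9}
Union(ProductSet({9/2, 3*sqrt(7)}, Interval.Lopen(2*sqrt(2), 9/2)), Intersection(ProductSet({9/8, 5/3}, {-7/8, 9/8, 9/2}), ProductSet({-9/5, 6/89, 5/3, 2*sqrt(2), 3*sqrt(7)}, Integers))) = ProductSet({9/2, 3*sqrt(7)}, Interval.Lopen(2*sqrt(2), 9/2))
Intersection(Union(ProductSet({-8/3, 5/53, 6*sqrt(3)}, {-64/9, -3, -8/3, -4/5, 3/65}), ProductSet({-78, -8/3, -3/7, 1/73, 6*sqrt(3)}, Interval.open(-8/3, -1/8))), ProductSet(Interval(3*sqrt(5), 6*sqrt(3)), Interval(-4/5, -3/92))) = ProductSet({6*sqrt(3)}, Interval.Ropen(-4/5, -1/8))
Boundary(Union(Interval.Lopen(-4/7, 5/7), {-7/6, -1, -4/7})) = {-7/6, -1, -4/7, 5/7}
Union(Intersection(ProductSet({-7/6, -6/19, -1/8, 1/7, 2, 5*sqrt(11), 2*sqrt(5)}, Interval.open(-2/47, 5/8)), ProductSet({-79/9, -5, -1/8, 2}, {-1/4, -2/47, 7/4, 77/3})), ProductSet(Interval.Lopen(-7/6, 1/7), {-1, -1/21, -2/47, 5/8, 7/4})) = ProductSet(Interval.Lopen(-7/6, 1/7), {-1, -1/21, -2/47, 5/8, 7/4})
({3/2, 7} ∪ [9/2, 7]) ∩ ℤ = {5, 6, 7}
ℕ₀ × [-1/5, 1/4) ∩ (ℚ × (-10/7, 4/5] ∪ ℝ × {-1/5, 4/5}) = ℕ₀ × [-1/5, 1/4)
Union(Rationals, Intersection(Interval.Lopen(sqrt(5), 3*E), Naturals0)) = Union(Range(3, 9, 1), Rationals)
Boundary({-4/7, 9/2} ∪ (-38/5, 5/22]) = {-38/5, 5/22, 9/2}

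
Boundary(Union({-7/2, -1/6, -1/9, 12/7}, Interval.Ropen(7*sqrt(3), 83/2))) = {-7/2, -1/6, -1/9, 12/7, 83/2, 7*sqrt(3)}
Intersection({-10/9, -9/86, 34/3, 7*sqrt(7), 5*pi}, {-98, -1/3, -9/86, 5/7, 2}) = {-9/86}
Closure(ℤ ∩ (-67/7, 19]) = {-9, -8, …, 19}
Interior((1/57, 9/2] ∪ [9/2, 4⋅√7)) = (1/57, 4⋅√7)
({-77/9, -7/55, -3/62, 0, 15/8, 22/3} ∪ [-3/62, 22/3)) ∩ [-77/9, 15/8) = {-77/9, -7/55} ∪ [-3/62, 15/8)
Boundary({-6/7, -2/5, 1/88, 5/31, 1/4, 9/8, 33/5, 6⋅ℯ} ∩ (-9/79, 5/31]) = {1/88, 5/31}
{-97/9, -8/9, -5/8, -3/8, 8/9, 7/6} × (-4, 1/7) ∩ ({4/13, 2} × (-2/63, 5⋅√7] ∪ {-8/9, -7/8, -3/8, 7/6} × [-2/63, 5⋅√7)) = {-8/9, -3/8, 7/6} × [-2/63, 1/7)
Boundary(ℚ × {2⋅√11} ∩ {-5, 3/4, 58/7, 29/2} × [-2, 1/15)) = ∅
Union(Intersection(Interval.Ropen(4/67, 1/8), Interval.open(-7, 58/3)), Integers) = Union(Integers, Interval.Ropen(4/67, 1/8))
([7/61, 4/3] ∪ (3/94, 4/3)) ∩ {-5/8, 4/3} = {4/3}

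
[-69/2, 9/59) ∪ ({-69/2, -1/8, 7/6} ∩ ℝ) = [-69/2, 9/59) ∪ {7/6}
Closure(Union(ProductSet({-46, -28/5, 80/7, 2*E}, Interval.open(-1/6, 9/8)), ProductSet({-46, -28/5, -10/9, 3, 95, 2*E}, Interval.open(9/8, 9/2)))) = Union(ProductSet({-46, -28/5, 80/7, 2*E}, Interval(-1/6, 9/8)), ProductSet({-46, -28/5, -10/9, 3, 95, 2*E}, Interval(9/8, 9/2)))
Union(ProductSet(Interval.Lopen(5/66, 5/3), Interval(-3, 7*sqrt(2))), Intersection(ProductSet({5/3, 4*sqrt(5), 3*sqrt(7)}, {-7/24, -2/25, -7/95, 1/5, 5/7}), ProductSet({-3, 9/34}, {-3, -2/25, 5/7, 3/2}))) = ProductSet(Interval.Lopen(5/66, 5/3), Interval(-3, 7*sqrt(2)))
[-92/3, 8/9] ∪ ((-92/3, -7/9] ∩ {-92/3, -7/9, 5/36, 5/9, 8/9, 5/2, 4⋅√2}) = [-92/3, 8/9]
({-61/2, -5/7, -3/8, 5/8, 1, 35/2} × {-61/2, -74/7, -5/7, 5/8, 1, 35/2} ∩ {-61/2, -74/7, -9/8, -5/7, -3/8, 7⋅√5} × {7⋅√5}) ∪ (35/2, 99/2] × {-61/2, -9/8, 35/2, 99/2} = (35/2, 99/2] × {-61/2, -9/8, 35/2, 99/2}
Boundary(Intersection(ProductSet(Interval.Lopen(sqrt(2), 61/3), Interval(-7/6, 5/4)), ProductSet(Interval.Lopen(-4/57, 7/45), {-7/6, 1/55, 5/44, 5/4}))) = EmptySet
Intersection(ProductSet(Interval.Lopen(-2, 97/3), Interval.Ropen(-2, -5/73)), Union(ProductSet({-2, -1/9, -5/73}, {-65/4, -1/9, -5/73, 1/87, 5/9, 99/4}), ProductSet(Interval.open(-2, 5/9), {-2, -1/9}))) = ProductSet(Interval.open(-2, 5/9), {-2, -1/9})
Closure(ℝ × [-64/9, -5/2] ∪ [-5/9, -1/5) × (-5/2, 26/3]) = (ℝ × [-64/9, -5/2]) ∪ ({-5/9, -1/5} × [-5/2, 26/3]) ∪ ([-5/9, -1/5] × {-5/2, 26/3}) ∪ ([-5/9, -1/5) × (-5/2, 26/3])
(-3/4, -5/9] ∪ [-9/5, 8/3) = [-9/5, 8/3)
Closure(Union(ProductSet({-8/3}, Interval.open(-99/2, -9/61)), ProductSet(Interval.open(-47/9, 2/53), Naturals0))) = Union(ProductSet({-8/3}, Interval(-99/2, -9/61)), ProductSet(Interval(-47/9, 2/53), Naturals0))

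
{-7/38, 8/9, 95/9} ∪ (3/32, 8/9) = {-7/38, 95/9} ∪ (3/32, 8/9]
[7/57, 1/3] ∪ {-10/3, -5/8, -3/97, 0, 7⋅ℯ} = {-10/3, -5/8, -3/97, 0, 7⋅ℯ} ∪ [7/57, 1/3]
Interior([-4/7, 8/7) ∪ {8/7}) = (-4/7, 8/7)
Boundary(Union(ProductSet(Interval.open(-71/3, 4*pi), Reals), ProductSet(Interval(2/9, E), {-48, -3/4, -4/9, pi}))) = ProductSet({-71/3, 4*pi}, Reals)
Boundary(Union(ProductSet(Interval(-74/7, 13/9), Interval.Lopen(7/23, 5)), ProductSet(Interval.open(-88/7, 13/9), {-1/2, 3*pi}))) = Union(ProductSet({-74/7, 13/9}, Interval(7/23, 5)), ProductSet(Interval(-88/7, 13/9), {-1/2, 3*pi}), ProductSet(Interval(-74/7, 13/9), {7/23, 5}))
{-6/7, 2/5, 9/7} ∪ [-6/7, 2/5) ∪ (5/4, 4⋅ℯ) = [-6/7, 2/5] ∪ (5/4, 4⋅ℯ)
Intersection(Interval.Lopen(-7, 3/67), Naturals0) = Range(0, 1, 1)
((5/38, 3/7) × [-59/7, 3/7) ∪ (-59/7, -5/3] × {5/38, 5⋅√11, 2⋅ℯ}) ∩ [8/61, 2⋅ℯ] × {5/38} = (5/38, 3/7) × {5/38}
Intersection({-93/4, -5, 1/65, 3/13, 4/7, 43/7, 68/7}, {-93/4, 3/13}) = {-93/4, 3/13}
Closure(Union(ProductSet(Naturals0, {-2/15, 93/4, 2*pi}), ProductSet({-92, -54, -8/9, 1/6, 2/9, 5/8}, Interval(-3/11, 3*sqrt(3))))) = Union(ProductSet({-92, -54, -8/9, 1/6, 2/9, 5/8}, Interval(-3/11, 3*sqrt(3))), ProductSet(Naturals0, {-2/15, 93/4, 2*pi}))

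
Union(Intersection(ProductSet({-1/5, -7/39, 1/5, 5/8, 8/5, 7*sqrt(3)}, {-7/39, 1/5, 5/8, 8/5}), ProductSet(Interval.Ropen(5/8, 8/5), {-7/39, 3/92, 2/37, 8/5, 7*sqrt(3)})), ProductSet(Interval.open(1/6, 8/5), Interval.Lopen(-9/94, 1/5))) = Union(ProductSet({5/8}, {-7/39, 8/5}), ProductSet(Interval.open(1/6, 8/5), Interval.Lopen(-9/94, 1/5)))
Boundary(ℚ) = ℝ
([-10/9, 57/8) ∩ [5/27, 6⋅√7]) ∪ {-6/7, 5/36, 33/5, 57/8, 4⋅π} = {-6/7, 5/36, 4⋅π} ∪ [5/27, 57/8]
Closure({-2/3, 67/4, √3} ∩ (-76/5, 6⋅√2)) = {-2/3, √3}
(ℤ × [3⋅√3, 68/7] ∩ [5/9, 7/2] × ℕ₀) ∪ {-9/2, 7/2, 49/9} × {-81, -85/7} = ({-9/2, 7/2, 49/9} × {-81, -85/7}) ∪ ({1, 2, 3} × {6, 7, 8, 9})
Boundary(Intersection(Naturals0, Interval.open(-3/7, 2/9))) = Range(0, 1, 1)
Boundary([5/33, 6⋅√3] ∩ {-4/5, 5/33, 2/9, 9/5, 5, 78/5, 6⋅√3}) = {5/33, 2/9, 9/5, 5, 6⋅√3}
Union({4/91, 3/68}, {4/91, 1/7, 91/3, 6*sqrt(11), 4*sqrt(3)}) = {4/91, 3/68, 1/7, 91/3, 6*sqrt(11), 4*sqrt(3)}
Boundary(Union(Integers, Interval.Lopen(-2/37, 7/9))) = Union(Complement(Integers, Interval.open(-2/37, 7/9)), {-2/37, 7/9})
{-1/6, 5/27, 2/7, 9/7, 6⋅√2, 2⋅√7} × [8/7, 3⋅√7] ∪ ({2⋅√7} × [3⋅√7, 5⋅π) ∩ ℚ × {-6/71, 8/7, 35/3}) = {-1/6, 5/27, 2/7, 9/7, 6⋅√2, 2⋅√7} × [8/7, 3⋅√7]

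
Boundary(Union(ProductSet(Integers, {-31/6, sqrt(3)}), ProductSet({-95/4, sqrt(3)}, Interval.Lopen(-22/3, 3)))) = Union(ProductSet({-95/4, sqrt(3)}, Interval(-22/3, 3)), ProductSet(Integers, {-31/6, sqrt(3)}))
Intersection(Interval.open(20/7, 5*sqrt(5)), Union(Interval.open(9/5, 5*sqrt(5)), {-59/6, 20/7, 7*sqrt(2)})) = Interval.open(20/7, 5*sqrt(5))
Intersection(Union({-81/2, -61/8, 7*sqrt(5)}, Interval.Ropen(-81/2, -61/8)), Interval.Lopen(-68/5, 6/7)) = Interval.Lopen(-68/5, -61/8)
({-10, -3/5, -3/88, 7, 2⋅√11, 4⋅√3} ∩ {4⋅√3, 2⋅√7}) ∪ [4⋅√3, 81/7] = [4⋅√3, 81/7]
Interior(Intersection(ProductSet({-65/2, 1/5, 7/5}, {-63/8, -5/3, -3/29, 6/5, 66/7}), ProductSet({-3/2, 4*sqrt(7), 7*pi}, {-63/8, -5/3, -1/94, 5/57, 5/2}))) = EmptySet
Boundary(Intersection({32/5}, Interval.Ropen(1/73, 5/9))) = EmptySet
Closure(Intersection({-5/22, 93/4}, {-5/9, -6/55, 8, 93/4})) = {93/4}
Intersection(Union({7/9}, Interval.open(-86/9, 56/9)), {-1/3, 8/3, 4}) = {-1/3, 8/3, 4}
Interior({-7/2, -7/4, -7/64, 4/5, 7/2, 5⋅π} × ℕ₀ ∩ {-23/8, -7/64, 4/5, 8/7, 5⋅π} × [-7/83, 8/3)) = ∅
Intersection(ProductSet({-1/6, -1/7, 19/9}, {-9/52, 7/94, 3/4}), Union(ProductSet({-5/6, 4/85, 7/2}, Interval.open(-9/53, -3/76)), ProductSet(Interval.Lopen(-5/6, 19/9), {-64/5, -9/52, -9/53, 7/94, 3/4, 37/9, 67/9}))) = ProductSet({-1/6, -1/7, 19/9}, {-9/52, 7/94, 3/4})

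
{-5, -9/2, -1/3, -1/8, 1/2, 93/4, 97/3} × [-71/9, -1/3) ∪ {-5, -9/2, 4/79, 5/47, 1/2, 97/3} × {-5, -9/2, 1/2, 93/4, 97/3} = ({-5, -9/2, 4/79, 5/47, 1/2, 97/3} × {-5, -9/2, 1/2, 93/4, 97/3}) ∪ ({-5, -9/2, -1/3, -1/8, 1/2, 93/4, 97/3} × [-71/9, -1/3))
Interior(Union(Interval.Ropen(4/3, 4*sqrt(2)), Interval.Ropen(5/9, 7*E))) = Interval.open(5/9, 7*E)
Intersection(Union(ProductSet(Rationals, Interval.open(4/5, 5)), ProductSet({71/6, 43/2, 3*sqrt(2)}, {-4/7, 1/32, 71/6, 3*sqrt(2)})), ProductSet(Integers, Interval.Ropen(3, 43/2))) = ProductSet(Integers, Interval.Ropen(3, 5))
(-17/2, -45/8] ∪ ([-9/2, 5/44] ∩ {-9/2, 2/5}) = (-17/2, -45/8] ∪ {-9/2}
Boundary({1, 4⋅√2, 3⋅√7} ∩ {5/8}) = ∅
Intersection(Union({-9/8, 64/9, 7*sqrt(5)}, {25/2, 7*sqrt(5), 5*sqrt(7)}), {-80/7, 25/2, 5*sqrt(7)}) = {25/2, 5*sqrt(7)}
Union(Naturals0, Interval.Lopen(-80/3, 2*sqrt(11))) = Union(Interval.Lopen(-80/3, 2*sqrt(11)), Naturals0)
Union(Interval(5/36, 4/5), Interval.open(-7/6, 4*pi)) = Interval.open(-7/6, 4*pi)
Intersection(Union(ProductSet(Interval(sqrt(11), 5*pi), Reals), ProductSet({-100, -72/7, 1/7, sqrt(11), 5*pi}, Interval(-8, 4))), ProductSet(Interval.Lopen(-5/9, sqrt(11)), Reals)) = Union(ProductSet({sqrt(11)}, Reals), ProductSet({1/7, sqrt(11)}, Interval(-8, 4)))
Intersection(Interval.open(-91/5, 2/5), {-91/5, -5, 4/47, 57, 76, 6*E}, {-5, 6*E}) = {-5}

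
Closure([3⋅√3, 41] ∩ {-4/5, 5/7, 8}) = {8}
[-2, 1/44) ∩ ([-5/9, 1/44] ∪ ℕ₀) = [-5/9, 1/44) ∪ {0}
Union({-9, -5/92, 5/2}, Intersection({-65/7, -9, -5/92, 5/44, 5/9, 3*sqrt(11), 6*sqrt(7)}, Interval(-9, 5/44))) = {-9, -5/92, 5/44, 5/2}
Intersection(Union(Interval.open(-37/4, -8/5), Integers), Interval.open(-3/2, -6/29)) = Range(-1, 0, 1)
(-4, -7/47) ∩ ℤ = {-3, -2, -1}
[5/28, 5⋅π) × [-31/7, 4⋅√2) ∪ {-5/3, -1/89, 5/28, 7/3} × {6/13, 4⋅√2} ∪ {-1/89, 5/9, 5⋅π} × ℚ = ({-1/89, 5/9, 5⋅π} × ℚ) ∪ ({-5/3, -1/89, 5/28, 7/3} × {6/13, 4⋅√2}) ∪ ([5/28, 5⋅π) × [-31/7, 4⋅√2))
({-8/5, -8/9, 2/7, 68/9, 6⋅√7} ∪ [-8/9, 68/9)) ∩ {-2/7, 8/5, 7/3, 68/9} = {-2/7, 8/5, 7/3, 68/9}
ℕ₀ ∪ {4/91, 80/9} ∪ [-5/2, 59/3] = [-5/2, 59/3] ∪ ℕ₀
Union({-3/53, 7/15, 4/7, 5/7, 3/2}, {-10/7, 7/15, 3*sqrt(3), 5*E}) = {-10/7, -3/53, 7/15, 4/7, 5/7, 3/2, 3*sqrt(3), 5*E}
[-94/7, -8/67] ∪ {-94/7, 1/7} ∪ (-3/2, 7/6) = [-94/7, 7/6)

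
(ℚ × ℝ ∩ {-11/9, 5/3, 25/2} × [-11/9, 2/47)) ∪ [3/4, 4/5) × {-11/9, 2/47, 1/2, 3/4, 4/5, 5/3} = ({-11/9, 5/3, 25/2} × [-11/9, 2/47)) ∪ ([3/4, 4/5) × {-11/9, 2/47, 1/2, 3/4, 4/5, 5/3})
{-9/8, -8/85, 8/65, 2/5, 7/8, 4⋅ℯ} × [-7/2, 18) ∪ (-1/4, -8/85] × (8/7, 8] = ((-1/4, -8/85] × (8/7, 8]) ∪ ({-9/8, -8/85, 8/65, 2/5, 7/8, 4⋅ℯ} × [-7/2, 18))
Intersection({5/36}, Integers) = EmptySet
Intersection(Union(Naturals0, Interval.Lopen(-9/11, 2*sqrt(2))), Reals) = Union(Interval.Lopen(-9/11, 2*sqrt(2)), Naturals0)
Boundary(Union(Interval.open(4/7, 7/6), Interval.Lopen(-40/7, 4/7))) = {-40/7, 7/6}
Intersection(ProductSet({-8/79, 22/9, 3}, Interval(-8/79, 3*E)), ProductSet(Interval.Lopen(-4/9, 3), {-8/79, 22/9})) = ProductSet({-8/79, 22/9, 3}, {-8/79, 22/9})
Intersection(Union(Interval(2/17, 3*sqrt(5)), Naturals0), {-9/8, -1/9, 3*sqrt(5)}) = {3*sqrt(5)}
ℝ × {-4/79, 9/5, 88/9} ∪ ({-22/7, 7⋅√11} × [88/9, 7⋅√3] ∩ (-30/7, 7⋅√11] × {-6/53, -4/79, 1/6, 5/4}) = ℝ × {-4/79, 9/5, 88/9}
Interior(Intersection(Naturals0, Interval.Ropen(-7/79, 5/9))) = EmptySet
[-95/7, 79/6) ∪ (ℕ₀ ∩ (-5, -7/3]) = [-95/7, 79/6)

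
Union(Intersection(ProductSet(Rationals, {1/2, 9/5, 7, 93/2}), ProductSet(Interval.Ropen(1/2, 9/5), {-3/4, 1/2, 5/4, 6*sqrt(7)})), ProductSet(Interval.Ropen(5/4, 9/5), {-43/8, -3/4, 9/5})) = Union(ProductSet(Intersection(Interval.Ropen(1/2, 9/5), Rationals), {1/2}), ProductSet(Interval.Ropen(5/4, 9/5), {-43/8, -3/4, 9/5}))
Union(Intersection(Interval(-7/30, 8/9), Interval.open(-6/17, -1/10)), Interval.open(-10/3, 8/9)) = Interval.open(-10/3, 8/9)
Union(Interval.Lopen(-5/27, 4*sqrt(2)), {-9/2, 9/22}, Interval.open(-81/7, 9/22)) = Interval.Lopen(-81/7, 4*sqrt(2))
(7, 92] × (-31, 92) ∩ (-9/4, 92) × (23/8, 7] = (7, 92) × (23/8, 7]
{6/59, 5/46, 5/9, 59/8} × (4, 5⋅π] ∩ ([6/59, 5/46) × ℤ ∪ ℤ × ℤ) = {6/59} × {5, 6, …, 15}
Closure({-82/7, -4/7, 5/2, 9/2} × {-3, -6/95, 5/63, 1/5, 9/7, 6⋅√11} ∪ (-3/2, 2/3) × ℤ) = ([-3/2, 2/3] × ℤ) ∪ ({-82/7, -4/7, 5/2, 9/2} × {-3, -6/95, 5/63, 1/5, 9/7, 6⋅√11})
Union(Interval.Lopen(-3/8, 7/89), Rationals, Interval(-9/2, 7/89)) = Union(Interval(-9/2, 7/89), Rationals)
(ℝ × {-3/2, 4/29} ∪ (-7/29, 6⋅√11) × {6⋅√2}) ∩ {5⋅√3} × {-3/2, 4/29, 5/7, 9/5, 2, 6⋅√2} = {5⋅√3} × {-3/2, 4/29, 6⋅√2}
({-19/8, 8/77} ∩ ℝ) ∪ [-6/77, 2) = {-19/8} ∪ [-6/77, 2)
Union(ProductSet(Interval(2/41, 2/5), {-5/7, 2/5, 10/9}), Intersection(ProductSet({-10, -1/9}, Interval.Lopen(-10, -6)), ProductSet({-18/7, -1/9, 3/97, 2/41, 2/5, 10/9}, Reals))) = Union(ProductSet({-1/9}, Interval.Lopen(-10, -6)), ProductSet(Interval(2/41, 2/5), {-5/7, 2/5, 10/9}))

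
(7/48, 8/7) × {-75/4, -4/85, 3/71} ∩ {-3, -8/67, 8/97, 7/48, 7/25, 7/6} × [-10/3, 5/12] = {7/25} × {-4/85, 3/71}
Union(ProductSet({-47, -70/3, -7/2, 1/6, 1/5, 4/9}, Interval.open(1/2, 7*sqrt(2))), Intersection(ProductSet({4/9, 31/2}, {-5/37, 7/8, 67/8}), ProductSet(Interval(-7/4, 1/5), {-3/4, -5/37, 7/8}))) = ProductSet({-47, -70/3, -7/2, 1/6, 1/5, 4/9}, Interval.open(1/2, 7*sqrt(2)))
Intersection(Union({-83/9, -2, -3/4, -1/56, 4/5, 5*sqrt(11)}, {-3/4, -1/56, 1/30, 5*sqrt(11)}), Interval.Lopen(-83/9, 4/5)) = {-2, -3/4, -1/56, 1/30, 4/5}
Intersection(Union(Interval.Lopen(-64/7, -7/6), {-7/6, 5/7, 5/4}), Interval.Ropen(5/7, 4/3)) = {5/7, 5/4}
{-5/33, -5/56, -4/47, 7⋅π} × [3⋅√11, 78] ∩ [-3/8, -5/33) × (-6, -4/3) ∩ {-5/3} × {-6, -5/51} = ∅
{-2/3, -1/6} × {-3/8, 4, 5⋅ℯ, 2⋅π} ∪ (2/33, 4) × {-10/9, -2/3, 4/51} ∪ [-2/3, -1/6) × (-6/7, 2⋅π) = ((2/33, 4) × {-10/9, -2/3, 4/51}) ∪ ({-2/3, -1/6} × {-3/8, 4, 5⋅ℯ, 2⋅π}) ∪ ([-2/3, -1/6) × (-6/7, 2⋅π))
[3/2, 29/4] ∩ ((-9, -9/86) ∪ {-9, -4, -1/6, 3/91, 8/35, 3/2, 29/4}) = {3/2, 29/4}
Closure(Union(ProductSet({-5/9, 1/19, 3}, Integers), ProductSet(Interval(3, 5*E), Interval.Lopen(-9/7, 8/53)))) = Union(ProductSet({-5/9, 1/19, 3}, Integers), ProductSet(Interval(3, 5*E), Interval(-9/7, 8/53)))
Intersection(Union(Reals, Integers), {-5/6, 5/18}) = {-5/6, 5/18}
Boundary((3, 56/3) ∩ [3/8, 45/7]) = {3, 45/7}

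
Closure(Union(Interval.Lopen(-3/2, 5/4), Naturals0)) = Union(Complement(Naturals0, Interval.open(-3/2, 5/4)), Interval(-3/2, 5/4), Naturals0)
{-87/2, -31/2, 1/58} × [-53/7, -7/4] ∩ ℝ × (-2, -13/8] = {-87/2, -31/2, 1/58} × (-2, -7/4]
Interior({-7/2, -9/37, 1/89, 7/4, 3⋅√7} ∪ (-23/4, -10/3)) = (-23/4, -10/3)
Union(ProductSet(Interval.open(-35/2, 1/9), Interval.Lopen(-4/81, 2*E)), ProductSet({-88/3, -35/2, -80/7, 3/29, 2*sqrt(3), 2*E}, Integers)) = Union(ProductSet({-88/3, -35/2, -80/7, 3/29, 2*sqrt(3), 2*E}, Integers), ProductSet(Interval.open(-35/2, 1/9), Interval.Lopen(-4/81, 2*E)))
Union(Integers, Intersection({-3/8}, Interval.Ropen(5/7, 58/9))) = Integers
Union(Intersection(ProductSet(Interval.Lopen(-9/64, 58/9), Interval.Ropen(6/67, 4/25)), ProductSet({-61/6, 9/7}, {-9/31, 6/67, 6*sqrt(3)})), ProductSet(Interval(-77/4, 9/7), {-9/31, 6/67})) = ProductSet(Interval(-77/4, 9/7), {-9/31, 6/67})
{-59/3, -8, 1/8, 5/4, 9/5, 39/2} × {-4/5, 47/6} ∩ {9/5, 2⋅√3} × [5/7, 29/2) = {9/5} × {47/6}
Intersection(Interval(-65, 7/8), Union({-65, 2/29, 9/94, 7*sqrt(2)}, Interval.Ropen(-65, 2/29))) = Union({9/94}, Interval(-65, 2/29))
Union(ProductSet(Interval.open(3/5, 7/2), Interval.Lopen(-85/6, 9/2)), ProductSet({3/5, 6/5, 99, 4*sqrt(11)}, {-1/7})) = Union(ProductSet({3/5, 6/5, 99, 4*sqrt(11)}, {-1/7}), ProductSet(Interval.open(3/5, 7/2), Interval.Lopen(-85/6, 9/2)))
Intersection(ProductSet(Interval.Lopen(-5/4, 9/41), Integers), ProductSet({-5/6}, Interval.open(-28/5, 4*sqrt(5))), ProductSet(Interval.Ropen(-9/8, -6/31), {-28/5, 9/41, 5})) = ProductSet({-5/6}, {5})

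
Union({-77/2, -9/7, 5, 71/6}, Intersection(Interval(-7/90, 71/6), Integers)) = Union({-77/2, -9/7, 71/6}, Range(0, 12, 1))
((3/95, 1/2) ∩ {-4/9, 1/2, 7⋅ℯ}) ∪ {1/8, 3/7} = {1/8, 3/7}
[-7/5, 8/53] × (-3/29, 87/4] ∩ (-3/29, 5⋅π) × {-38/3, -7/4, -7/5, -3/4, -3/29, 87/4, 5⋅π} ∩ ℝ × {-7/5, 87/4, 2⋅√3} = (-3/29, 8/53] × {87/4}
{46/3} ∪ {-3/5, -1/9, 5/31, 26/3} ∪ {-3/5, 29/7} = {-3/5, -1/9, 5/31, 29/7, 26/3, 46/3}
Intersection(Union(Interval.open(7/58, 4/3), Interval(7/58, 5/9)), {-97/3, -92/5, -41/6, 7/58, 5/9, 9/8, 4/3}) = {7/58, 5/9, 9/8}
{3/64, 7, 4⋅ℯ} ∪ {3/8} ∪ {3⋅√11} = {3/64, 3/8, 7, 3⋅√11, 4⋅ℯ}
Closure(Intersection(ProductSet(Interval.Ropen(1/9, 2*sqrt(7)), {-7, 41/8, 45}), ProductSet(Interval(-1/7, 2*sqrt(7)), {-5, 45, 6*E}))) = ProductSet(Interval(1/9, 2*sqrt(7)), {45})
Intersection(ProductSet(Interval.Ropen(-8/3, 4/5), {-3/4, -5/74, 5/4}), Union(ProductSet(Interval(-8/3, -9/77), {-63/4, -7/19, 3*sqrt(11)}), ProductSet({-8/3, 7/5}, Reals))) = ProductSet({-8/3}, {-3/4, -5/74, 5/4})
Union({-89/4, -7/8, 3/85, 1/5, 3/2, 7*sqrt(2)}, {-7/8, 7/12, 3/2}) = {-89/4, -7/8, 3/85, 1/5, 7/12, 3/2, 7*sqrt(2)}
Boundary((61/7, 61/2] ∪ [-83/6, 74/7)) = {-83/6, 61/2}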